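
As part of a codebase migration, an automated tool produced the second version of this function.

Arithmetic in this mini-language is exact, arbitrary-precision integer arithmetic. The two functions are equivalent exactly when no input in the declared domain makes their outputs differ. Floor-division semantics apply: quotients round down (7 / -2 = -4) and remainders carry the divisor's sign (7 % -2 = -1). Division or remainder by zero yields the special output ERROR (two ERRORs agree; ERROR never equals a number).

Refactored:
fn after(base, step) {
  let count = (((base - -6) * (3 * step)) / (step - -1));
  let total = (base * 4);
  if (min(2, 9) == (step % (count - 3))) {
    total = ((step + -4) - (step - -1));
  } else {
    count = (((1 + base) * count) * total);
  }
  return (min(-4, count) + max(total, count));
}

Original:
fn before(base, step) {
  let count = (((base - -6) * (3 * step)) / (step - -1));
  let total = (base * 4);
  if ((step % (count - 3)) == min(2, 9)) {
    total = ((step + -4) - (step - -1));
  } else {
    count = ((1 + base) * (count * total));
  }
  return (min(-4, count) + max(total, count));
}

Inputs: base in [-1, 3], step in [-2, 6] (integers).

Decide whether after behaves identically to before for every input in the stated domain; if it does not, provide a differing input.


Side by side, the visible changes include: same computation, different form.
One worked example (base=0, step=-2) — before: count = 36; total = 0; ((step % (count - 3)) == min(2, 9)) -> false; count = 0; return -4; after: count = 36; total = 0; (min(2, 9) == (step % (count - 3))) -> false; count = 0; return -4; agreement on -4.
Sweeping the whole domain (45 inputs) finds no disagreement.
verdict: equivalent


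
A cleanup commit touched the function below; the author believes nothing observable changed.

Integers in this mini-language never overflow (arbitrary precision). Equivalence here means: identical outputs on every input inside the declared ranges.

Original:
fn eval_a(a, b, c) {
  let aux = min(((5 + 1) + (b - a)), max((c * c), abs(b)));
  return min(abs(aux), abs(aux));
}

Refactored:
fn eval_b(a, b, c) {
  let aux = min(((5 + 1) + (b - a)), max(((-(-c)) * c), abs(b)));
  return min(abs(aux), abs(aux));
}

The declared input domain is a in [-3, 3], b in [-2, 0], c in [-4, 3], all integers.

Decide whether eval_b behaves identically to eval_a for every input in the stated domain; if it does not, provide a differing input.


Equivalent — the differences include same computation, different form, yet no declared input distinguishes the two.
Spot check at a=-3, b=-2, c=-3 — eval_a: aux=7, then returns 7. eval_b: aux=7, then returns 7. Both give 7.
Checked all 168 inputs in the declared domain: the outputs agree on every one.
verdict: equivalent


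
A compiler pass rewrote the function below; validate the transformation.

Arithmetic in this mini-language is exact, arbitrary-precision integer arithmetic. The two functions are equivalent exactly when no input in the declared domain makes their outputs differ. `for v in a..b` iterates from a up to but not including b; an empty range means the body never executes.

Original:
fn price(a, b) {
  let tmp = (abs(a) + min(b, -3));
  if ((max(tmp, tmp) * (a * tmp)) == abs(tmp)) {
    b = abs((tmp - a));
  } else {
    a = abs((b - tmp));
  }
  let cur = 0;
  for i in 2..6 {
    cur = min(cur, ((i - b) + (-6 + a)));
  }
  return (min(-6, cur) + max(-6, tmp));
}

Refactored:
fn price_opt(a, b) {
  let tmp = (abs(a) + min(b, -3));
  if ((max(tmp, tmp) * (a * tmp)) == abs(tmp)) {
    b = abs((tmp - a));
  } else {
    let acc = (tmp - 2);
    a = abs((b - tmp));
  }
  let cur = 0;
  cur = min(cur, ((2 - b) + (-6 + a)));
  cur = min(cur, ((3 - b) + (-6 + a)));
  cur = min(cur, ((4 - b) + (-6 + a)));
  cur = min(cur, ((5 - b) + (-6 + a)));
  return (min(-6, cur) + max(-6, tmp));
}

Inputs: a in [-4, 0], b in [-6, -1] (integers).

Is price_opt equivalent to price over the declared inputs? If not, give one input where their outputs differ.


This is a faithful refactor — statement counts differ; also min/max/abs usage differs; also local variable names differ; also arithmetic usage differs; also loop structure differs; also constant usage differs, but the computed results match everywhere.
As a probe, take a=-3, b=-6: price runs tmp becomes -3; next ((max(tmp, tmp) * (a * tmp)) == abs(tmp)) evaluates to false; next a becomes 3; next cur becomes 0; next at i=2:; next cur becomes 0; next at i=3:; next cur becomes 0; next at i=4:; next cur becomes 0; next at i=5:; next cur becomes 0; next final value -9; price_opt runs tmp becomes -3; next ((max(tmp, tmp) * (a * tmp)) == abs(tmp)) evaluates to false; next acc becomes -5; next a becomes 3; next cur becomes 0; next cur becomes 0; next cur becomes 0; next cur becomes 0; next cur becomes 0; next final value -9; both end at -9.
Across all 30 domain points the two functions coincide.
verdict: equivalent


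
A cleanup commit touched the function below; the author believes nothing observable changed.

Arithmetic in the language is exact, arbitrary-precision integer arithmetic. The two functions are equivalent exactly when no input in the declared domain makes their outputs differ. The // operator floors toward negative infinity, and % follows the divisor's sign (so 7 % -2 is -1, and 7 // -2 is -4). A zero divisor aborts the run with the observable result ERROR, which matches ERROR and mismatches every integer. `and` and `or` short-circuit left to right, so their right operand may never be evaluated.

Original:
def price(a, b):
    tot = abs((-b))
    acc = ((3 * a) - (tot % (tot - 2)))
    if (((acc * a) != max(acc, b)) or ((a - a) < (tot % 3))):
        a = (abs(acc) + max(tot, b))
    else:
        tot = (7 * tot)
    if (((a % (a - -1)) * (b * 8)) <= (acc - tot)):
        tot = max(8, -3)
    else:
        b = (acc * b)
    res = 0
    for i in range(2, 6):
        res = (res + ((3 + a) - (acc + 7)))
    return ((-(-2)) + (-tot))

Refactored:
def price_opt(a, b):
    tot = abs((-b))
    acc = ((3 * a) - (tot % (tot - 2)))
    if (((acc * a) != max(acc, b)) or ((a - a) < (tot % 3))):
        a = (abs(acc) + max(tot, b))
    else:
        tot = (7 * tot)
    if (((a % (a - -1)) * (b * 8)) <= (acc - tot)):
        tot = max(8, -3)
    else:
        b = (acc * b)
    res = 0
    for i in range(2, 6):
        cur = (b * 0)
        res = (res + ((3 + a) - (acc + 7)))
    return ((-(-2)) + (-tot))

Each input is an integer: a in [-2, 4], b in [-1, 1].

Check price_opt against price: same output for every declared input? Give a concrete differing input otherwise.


Side by side, the visible changes include: constant usage differs, local variable names differ, arithmetic usage differs, statement counts differ.
As a probe, take a=4, b=1: price runs tot becomes 1; next acc becomes 12; next (((acc * a) != max(acc, b)) or ((a - a) < (tot % 3))) evaluates to true; next a becomes 13; next (((a % (a - -1)) * (b * 8)) <= (acc - tot)) evaluates to false; next b becomes 12; next res becomes 0; next at i=2:; next res becomes -3; next at i=3:; next res becomes -6; next at i=4:; next res becomes -9; next at i=5:; next res becomes -12; next final value 1; price_opt runs tot becomes 1; next acc becomes 12; next (((acc * a) != max(acc, b)) or ((a - a) < (tot % 3))) evaluates to true; next a becomes 13; next (((a % (a - -1)) * (b * 8)) <= (acc - tot)) evaluates to false; next b becomes 12; next res becomes 0; next at i=2:; next cur becomes 0; next res becomes -3; next at i=3:; next cur becomes 0; next res becomes -6; next at i=4:; next cur becomes 0; next res becomes -9; next at i=5:; next cur becomes 0; next res becomes -12; next final value 1; both end at 1.
Checked all 21 inputs in the declared domain: the outputs agree on every one.
verdict: equivalent


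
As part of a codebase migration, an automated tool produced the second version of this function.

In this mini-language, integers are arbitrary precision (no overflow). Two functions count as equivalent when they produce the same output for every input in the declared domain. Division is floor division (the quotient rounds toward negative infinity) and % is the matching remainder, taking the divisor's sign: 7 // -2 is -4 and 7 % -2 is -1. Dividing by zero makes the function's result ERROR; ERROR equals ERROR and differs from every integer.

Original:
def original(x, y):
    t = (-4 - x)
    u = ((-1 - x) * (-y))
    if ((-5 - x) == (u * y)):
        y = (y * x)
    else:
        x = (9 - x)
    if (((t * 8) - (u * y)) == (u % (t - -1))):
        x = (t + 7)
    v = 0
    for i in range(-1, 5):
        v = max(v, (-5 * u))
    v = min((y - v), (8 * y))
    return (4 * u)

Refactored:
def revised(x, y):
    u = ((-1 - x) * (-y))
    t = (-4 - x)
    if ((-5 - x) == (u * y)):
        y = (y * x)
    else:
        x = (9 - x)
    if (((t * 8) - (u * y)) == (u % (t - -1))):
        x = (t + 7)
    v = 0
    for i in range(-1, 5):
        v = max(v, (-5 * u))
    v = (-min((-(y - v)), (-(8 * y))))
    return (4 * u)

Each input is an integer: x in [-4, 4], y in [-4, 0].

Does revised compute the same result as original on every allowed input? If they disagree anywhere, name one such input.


There is a behavioral-looking edit here, yet the outcome never shifts on this domain.
Tracing x=-3, y=-2: original: t := -1 | u := 4 | ((-5 - x) == (u * y)): false | x := 12 | divide-by-zero, output ERROR | revised: u := 4 | t := -1 | ((-5 - x) == (u * y)): false | x := 12 | divide-by-zero, output ERROR — matching result ERROR.
Across all 45 domain points the two functions coincide.
verdict: equivalent


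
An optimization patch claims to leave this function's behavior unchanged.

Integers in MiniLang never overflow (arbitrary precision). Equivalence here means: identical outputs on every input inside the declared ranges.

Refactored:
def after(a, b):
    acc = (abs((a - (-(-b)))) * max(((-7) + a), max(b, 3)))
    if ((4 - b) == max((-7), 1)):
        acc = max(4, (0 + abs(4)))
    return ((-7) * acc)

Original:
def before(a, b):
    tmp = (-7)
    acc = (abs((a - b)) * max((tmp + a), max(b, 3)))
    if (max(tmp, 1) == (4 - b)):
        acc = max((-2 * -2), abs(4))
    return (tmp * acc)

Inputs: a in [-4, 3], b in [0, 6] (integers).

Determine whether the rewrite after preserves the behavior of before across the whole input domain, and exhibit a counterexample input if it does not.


The two are interchangeable: arithmetic usage differs; statement counts differ; constant usage differs; local variable names differ, and every declared input agrees.
One worked example (a=-4, b=6) — before: tmp = -7; acc = 60; (max(tmp, 1) == (4 - b)) -> false; return -420; after: acc = 60; ((4 - b) == max((-7), 1)) -> false; return -420; agreement on -420.
Checked all 56 inputs in the declared domain: the outputs agree on every one.
verdict: equivalent


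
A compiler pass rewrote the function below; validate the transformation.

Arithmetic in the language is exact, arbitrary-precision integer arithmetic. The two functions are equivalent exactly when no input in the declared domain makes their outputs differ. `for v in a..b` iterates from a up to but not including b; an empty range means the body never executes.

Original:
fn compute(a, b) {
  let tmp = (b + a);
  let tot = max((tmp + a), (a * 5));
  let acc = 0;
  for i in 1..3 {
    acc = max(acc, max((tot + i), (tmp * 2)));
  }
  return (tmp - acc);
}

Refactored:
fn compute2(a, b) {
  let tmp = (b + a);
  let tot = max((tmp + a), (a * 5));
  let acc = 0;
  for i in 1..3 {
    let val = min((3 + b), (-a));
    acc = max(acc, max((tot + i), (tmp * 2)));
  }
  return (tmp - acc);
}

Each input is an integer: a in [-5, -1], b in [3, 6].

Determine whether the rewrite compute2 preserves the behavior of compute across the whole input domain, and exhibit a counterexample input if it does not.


The two are interchangeable: arithmetic usage differs, plus min/max/abs usage differs, plus constant usage differs, plus local variable names differ, plus statement counts differ, and every declared input agrees.
Spot check at a=-4, b=5 — compute: tmp = 1; tot = -3; acc = 0; [i=1]; acc = 2; [i=2]; acc = 2; return -1. compute2: tmp = 1; tot = -3; acc = 0; [i=1]; val = 4; acc = 2; [i=2]; val = 4; acc = 2; return -1. Both give -1.
An exhaustive pass over the 20 declared inputs shows identical outputs.
verdict: equivalent


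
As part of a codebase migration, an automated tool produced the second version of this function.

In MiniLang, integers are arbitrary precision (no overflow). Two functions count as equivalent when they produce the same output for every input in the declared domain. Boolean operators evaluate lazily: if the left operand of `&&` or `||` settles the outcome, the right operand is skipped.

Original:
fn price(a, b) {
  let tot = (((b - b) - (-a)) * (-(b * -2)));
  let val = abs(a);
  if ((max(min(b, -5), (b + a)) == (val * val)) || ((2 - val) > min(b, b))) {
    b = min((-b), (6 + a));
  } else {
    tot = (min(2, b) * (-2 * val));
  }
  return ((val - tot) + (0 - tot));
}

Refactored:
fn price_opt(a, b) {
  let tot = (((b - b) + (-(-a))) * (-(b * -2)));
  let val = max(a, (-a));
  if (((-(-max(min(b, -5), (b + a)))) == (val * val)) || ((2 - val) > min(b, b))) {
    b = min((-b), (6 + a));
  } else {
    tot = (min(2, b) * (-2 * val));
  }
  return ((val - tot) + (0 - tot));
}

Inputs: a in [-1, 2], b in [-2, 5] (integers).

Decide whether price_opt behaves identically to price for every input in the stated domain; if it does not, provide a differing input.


Side by side, the visible changes include: min/max/abs usage differs, and arithmetic usage differs.
As a probe, take a=2, b=1: price runs tot := 4 | val := 2 | ((max(min(b, -5), (b + a)) == (val * val)) || ((2 - val) > min(b, b))): false | tot := -4 | result 10; price_opt runs tot := 4 | val := 2 | (((-(-max(min(b, -5), (b + a)))) == (val * val)) || ((2 - val) > min(b, b))): false | tot := -4 | result 10; both end at 10.
Across all 32 domain points the two functions coincide.
verdict: equivalent


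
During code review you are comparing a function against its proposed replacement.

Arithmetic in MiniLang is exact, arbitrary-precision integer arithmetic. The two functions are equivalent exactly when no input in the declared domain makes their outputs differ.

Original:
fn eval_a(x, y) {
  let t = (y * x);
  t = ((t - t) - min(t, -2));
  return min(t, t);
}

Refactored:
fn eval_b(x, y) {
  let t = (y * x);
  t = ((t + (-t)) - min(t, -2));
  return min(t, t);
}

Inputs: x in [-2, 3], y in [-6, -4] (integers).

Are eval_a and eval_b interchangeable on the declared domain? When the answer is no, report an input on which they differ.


Behavior is preserved: although arithmetic usage differs, the outputs never diverge.
Spot check at x=3, y=-6 — eval_a: t := -18 | t := 18 | result 18. eval_b: t := -18 | t := 18 | result 18. Both give 18.
Sweeping the whole domain (18 inputs) finds no disagreement.
verdict: equivalent


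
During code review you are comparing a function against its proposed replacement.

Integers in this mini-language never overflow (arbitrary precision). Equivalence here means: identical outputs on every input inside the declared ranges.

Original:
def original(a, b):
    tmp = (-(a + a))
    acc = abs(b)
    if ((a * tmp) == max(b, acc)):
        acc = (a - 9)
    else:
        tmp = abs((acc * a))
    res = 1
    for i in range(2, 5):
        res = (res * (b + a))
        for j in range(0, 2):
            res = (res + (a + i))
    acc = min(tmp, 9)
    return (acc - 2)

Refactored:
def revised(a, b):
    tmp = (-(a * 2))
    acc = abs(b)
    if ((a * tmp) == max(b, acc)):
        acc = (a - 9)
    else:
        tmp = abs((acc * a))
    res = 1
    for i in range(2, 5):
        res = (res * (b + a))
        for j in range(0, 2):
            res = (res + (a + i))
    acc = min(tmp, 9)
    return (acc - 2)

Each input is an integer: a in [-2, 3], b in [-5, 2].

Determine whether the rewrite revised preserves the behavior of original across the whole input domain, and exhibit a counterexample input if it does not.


Behavior is preserved: although arithmetic usage differs; constant usage differs, the outputs never diverge.
As a probe, take a=3, b=-3: original runs tmp = -6; acc = 3; ((a * tmp) == max(b, acc)) -> false; tmp = 9; res = 1; [i=2]; res = 0; [j=0]; res = 5; [j=1]; res = 10; [i=3]; res = 0; [j=0]; res = 6; [j=1]; res = 12; [i=4]; res = 0; [j=0]; res = 7; [j=1]; res = 14; acc = 9; return 7; revised runs tmp = -6; acc = 3; ((a * tmp) == max(b, acc)) -> false; tmp = 9; res = 1; [i=2]; res = 0; [j=0]; res = 5; [j=1]; res = 10; [i=3]; res = 0; [j=0]; res = 6; [j=1]; res = 12; [i=4]; res = 0; [j=0]; res = 7; [j=1]; res = 14; acc = 9; return 7; both end at 7.
Every one of the 48 inputs gives matching results.
verdict: equivalent


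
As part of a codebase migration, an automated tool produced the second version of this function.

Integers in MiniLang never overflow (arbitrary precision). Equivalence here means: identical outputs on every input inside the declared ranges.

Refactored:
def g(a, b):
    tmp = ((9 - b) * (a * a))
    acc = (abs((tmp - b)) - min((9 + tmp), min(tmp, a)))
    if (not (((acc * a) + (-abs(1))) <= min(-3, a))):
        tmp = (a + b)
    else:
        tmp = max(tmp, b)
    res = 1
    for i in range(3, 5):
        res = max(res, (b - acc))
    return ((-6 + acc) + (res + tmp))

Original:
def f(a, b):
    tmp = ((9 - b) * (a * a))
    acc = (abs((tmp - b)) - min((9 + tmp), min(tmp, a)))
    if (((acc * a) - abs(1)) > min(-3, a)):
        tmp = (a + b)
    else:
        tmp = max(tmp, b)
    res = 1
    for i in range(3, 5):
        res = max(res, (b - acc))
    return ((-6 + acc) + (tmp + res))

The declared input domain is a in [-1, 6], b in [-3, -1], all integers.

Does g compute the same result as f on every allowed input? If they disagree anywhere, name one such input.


Reading the diff, among the changes: arithmetic usage differs; also boolean connective usage differs; also comparison usage differs.
Spot check at a=5, b=-1 — f: tmp := 250 | acc := 246 | (((acc * a) - abs(1)) > min(-3, a)): true | tmp := 4 | res := 1 | iter i=3: | res := 1 | iter i=4: | res := 1 | result 245. g: tmp := 250 | acc := 246 | (not (((acc * a) + (-abs(1))) <= min(-3, a))): true | tmp := 4 | res := 1 | iter i=3: | res := 1 | iter i=4: | res := 1 | result 245. Both give 245.
Every one of the 24 inputs gives matching results.
verdict: equivalent


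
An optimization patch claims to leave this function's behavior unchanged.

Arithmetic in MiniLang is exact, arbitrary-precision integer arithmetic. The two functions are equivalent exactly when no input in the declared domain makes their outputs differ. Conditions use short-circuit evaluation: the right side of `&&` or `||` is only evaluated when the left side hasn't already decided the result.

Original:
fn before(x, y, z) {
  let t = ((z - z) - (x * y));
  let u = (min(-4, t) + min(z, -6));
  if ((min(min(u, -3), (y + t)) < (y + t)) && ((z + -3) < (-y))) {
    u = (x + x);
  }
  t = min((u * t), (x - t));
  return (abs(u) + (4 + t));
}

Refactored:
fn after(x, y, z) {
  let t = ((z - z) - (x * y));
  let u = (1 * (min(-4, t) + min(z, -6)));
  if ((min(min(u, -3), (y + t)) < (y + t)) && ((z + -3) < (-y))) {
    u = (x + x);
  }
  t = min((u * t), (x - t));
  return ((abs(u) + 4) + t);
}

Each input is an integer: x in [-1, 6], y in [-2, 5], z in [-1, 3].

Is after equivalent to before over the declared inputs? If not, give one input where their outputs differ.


Equivalent — the differences include arithmetic usage differs, constant usage differs, yet no declared input distinguishes the two.
Spot check at x=2, y=0, z=3 — before: t becomes 0; next u becomes -10; next ((min(min(u, -3), (y + t)) < (y + t)) && ((z + -3) < (-y))) evaluates to false; next t becomes 0; next final value 14. after: t becomes 0; next u becomes -10; next ((min(min(u, -3), (y + t)) < (y + t)) && ((z + -3) < (-y))) evaluates to false; next t becomes 0; next final value 14. Both give 14.
Every one of the 320 inputs gives matching results.
verdict: equivalent


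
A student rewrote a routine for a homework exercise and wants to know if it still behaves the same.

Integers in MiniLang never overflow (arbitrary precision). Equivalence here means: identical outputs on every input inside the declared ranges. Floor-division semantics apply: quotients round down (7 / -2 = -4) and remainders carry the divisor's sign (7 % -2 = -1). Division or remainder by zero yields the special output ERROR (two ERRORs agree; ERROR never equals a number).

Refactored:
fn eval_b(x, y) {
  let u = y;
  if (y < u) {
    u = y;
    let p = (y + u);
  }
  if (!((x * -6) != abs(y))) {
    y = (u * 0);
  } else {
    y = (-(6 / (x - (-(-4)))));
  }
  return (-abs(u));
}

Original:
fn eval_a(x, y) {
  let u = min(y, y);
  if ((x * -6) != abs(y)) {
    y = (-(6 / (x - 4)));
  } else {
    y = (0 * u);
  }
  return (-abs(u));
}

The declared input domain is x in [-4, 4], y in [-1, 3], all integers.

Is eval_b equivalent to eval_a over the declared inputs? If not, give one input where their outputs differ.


Changes here: statement counts differ; and min/max/abs usage differs; and boolean connective usage differs; and arithmetic usage differs; and comparison usage differs; and local variable names differ; and branching structure differs; the full 45-point sweep finds no disagreement.
verdict: equivalent


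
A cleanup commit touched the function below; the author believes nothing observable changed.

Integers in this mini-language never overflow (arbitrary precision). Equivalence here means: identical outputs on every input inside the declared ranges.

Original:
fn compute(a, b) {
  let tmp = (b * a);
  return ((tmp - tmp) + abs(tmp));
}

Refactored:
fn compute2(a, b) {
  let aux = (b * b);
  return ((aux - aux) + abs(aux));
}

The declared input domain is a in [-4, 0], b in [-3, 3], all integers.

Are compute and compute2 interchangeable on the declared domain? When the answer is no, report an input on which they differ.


Not equivalent: a=-4, b=-3 separates them (12 vs 9).
compute: tmp = 12; return 12
compute2: aux = 9; return 9
verdict: not equivalent; witness: a=-4, b=-3


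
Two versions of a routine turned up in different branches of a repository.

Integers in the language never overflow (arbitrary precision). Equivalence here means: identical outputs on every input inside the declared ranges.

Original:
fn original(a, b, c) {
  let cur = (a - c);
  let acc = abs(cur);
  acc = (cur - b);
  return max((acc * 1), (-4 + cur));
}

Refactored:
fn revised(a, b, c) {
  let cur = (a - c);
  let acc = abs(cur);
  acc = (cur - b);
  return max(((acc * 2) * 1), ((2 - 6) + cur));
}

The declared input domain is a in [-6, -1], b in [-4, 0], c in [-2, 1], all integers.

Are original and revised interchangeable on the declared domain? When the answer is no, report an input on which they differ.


These are not equivalent — on a=-6, b=-4, c=-1 the outputs split (-1 vs -2).
original: cur := -5 | acc := 5 | acc := -1 | result -1
revised: cur := -5 | acc := 5 | acc := -1 | result -2
verdict: not equivalent; witness: a=-6, b=-4, c=-1


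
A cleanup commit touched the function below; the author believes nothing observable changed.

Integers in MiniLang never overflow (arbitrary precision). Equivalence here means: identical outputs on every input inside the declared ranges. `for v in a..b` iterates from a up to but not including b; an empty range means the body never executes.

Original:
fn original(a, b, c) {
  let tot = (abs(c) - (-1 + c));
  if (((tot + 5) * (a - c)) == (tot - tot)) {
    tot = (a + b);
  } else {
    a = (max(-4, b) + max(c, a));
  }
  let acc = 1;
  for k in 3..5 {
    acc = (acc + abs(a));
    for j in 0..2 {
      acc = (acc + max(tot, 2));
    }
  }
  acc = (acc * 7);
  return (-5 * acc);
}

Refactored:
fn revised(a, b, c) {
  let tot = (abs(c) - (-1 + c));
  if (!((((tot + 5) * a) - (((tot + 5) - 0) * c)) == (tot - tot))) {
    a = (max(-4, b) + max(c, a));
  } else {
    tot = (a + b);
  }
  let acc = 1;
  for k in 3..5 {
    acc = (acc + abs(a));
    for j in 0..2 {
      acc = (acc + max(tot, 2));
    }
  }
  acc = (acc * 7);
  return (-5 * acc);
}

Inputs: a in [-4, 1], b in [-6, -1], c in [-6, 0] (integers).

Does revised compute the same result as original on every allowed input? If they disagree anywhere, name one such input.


This is a faithful refactor — arithmetic usage differs; boolean connective usage differs; constant usage differs, but the computed results match everywhere.
One worked example (a=-1, b=-2, c=-1) — original: tot = 3; (((tot + 5) * (a - c)) == (tot - tot)) -> true; tot = -3; acc = 1; [k=3]; acc = 2; [j=0]; acc = 4; [j=1]; acc = 6; [k=4]; acc = 7; [j=0]; acc = 9; [j=1]; acc = 11; acc = 77; return -385; revised: tot = 3; (!((((tot + 5) * a) - (((tot + 5) - 0) * c)) == (tot - tot))) -> false; tot = -3; acc = 1; [k=3]; acc = 2; [j=0]; acc = 4; [j=1]; acc = 6; [k=4]; acc = 7; [j=0]; acc = 9; [j=1]; acc = 11; acc = 77; return -385; agreement on -385.
Checked all 252 inputs in the declared domain: the outputs agree on every one.
verdict: equivalent


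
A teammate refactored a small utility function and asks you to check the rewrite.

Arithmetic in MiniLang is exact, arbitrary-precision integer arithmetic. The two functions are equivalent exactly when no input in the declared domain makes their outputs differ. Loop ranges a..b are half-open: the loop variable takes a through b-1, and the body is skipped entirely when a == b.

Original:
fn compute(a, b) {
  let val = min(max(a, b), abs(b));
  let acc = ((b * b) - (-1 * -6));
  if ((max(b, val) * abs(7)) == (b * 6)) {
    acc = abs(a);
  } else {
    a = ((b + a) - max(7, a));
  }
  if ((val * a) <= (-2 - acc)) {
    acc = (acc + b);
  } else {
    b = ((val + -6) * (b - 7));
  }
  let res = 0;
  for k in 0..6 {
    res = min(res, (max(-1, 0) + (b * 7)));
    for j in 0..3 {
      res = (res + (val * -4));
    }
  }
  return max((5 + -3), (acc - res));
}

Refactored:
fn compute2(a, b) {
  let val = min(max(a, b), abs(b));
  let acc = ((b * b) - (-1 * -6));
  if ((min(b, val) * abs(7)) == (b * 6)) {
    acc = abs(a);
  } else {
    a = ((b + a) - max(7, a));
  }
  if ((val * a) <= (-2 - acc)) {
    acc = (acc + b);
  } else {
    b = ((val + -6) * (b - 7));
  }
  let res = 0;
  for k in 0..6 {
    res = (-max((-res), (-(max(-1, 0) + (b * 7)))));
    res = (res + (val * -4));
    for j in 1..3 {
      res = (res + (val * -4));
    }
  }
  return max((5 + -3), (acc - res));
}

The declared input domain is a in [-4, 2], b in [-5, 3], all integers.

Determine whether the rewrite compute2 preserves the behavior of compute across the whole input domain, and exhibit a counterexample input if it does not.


Although `max(b, val)` became `min(b, val)`, no input in the stated domain can expose it.
Tracing a=0, b=-4: compute: val = 0; acc = 10; ((max(b, val) * abs(7)) == (b * 6)) -> false; a = -11; ((val * a) <= (-2 - acc)) -> false; b = 66; res = 0; [k=0]; res = 0; [j=0]; res = 0; [j=1]; res = 0; [j=2]; res = 0; [k=1]; res = 0; [j=0]; res = 0; [j=1]; res = 0; [j=2]; res = 0; [k=2]; res = 0; [j=0]; res = 0; [j=1]; res = 0; [j=2]; res = 0; [k=3]; res = 0; [j=0]; res = 0; [j=1]; res = 0; [j=2]; res = 0; [k=4]; res = 0; [j=0]; res = 0; [j=1]; res = 0; [j=2]; res = 0; [k=5]; res = 0; [j=0]; res = 0; [j=1]; res = 0; [j=2]; res = 0; return 10 | compute2: val = 0; acc = 10; ((min(b, val) * abs(7)) == (b * 6)) -> false; a = -11; ((val * a) <= (-2 - acc)) -> false; b = 66; res = 0; [k=0]; res = 0; res = 0; [j=1]; res = 0; [j=2]; res = 0; [k=1]; res = 0; res = 0; [j=1]; res = 0; [j=2]; res = 0; [k=2]; res = 0; res = 0; [j=1]; res = 0; [j=2]; res = 0; [k=3]; res = 0; res = 0; [j=1]; res = 0; [j=2]; res = 0; [k=4]; res = 0; res = 0; [j=1]; res = 0; [j=2]; res = 0; [k=5]; res = 0; res = 0; [j=1]; res = 0; [j=2]; res = 0; return 10 — matching result 10.
An exhaustive pass over the 63 declared inputs shows identical outputs.
verdict: equivalent


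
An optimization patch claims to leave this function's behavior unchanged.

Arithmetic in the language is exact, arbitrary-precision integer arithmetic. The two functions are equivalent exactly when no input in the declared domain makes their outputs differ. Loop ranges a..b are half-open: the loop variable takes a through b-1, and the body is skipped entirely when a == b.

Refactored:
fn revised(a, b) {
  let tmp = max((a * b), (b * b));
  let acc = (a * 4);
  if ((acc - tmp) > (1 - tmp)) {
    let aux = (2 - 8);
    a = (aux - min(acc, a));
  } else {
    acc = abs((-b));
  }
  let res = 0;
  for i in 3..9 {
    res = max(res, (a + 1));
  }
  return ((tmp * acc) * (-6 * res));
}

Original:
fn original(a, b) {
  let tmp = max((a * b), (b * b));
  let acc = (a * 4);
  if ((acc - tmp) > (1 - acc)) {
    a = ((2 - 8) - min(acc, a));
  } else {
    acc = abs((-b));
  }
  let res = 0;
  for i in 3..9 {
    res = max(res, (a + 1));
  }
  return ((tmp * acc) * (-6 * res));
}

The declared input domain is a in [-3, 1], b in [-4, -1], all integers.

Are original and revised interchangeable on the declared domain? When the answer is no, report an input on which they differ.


These are not equivalent — on a=1, b=-4 the outputs split (-768 vs 0).
original: tmp=16, then acc=4, then ((acc - tmp) > (1 - acc)) is false, then acc=4, then res=0, then (i=3), then res=2, then (i=4), then res=2, then (i=5), then res=2, then (i=6), then res=2, then (i=7), then res=2, then (i=8), then res=2, then returns -768
revised: tmp=16, then acc=4, then ((acc - tmp) > (1 - tmp)) is true, then aux=-6, then a=-7, then res=0, then (i=3), then res=0, then (i=4), then res=0, then (i=5), then res=0, then (i=6), then res=0, then (i=7), then res=0, then (i=8), then res=0, then returns 0
verdict: not equivalent; witness: a=1, b=-4


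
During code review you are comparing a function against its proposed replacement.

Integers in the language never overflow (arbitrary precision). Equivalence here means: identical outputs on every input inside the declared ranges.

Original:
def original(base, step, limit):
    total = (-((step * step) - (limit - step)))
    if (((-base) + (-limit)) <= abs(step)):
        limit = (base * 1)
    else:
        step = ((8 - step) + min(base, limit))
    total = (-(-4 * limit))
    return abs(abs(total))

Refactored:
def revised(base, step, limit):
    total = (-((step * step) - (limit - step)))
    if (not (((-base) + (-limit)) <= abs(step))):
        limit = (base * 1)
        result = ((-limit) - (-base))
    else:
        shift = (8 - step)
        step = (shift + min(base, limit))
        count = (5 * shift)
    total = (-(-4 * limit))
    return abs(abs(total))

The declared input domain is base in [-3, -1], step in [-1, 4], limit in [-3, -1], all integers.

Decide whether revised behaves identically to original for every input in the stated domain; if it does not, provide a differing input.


Take base=-3, step=-1, limit=-2.
original: total=-2, then (((-base) + (-limit)) <= abs(step)) is false, then step=6, then total=-8, then returns 8
revised: total=-2, then (not (((-base) + (-limit)) <= abs(step))) is true, then limit=-3, then result=0, then total=-12, then returns 12
8 vs 12 — the two versions disagree here.
verdict: not equivalent; witness: base=-3, step=-1, limit=-2


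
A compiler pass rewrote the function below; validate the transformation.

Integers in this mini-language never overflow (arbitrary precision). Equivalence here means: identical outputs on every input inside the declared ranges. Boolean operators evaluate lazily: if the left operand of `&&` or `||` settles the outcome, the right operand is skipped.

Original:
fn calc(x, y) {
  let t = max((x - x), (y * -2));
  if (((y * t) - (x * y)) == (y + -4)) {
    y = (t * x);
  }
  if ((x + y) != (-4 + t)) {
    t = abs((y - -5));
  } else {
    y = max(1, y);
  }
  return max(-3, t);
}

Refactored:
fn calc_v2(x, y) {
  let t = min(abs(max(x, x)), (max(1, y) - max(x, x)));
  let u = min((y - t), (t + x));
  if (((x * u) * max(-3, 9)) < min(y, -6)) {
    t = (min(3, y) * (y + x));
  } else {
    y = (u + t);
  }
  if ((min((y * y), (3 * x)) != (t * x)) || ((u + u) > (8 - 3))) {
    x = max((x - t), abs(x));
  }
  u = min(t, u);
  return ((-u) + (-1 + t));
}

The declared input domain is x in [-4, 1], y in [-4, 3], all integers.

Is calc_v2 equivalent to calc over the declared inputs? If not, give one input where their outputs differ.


Take x=-4, y=-4.
calc: t becomes 8; next (((y * t) - (x * y)) == (y + -4)) evaluates to false; next ((x + y) != (-4 + t)) evaluates to true; next t becomes 1; next final value 1
calc_v2: t becomes 4; next u becomes -8; next (((x * u) * max(-3, 9)) < min(y, -6)) evaluates to false; next y becomes -4; next ((min((y * y), (3 * x)) != (t * x)) || ((u + u) > (8 - 3))) evaluates to true; next x becomes 4; next u becomes -8; next final value 11
1 vs 11 — the two versions disagree here.
verdict: not equivalent; witness: x=-4, y=-4


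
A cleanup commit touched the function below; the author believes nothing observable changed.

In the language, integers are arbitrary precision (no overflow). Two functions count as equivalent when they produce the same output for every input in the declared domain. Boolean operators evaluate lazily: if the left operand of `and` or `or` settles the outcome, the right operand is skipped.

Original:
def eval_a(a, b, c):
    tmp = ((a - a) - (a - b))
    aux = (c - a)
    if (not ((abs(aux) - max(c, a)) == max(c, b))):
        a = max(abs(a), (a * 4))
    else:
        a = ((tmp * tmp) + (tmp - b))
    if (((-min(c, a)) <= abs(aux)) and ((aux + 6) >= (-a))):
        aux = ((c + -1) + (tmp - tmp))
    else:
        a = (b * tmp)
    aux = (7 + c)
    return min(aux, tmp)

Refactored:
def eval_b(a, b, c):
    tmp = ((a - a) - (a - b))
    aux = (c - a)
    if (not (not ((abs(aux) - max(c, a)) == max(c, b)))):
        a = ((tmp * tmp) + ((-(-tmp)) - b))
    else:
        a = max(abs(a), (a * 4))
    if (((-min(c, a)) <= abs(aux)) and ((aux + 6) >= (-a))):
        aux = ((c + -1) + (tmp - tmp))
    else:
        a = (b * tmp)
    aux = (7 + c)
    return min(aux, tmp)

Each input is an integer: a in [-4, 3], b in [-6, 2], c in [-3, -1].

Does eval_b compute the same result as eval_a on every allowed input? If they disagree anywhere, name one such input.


Reading the diff, among the changes: boolean connective usage differs.
One worked example (a=0, b=2, c=-1) — eval_a: tmp := 2 | aux := -1 | (not ((abs(aux) - max(c, a)) == max(c, b))): true | a := 0 | (((-min(c, a)) <= abs(aux)) and ((aux + 6) >= (-a))): true | aux := -2 | aux := 6 | result 2; eval_b: tmp := 2 | aux := -1 | (not (not ((abs(aux) - max(c, a)) == max(c, b)))): false | a := 0 | (((-min(c, a)) <= abs(aux)) and ((aux + 6) >= (-a))): true | aux := -2 | aux := 6 | result 2; agreement on 2.
Every one of the 216 inputs gives matching results.
verdict: equivalent


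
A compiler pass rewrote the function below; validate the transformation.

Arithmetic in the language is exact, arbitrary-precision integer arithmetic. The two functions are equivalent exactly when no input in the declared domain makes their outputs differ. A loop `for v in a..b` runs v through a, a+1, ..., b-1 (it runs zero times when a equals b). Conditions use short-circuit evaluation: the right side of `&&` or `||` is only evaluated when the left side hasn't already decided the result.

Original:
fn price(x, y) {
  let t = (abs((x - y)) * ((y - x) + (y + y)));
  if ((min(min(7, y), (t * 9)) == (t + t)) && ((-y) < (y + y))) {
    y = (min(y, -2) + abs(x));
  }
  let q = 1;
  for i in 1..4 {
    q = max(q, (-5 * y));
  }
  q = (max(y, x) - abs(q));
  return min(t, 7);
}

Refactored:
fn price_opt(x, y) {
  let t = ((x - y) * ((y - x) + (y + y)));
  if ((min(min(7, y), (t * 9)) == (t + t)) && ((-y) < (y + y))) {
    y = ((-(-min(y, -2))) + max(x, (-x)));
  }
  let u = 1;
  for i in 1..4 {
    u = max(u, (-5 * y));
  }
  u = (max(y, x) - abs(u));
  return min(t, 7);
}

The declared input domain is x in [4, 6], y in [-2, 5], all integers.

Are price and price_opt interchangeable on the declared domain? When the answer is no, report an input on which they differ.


Try x=4, y=5.
price: t=11, then ((min(min(7, y), (t * 9)) == (t + t)) && ((-y) < (y + y))) is false, then q=1, then (i=1), then q=1, then (i=2), then q=1, then (i=3), then q=1, then q=4, then returns 7
price_opt: t=-11, then ((min(min(7, y), (t * 9)) == (t + t)) && ((-y) < (y + y))) is false, then u=1, then (i=1), then u=1, then (i=2), then u=1, then (i=3), then u=1, then u=4, then returns -11
7 and -11 differ, so these are not the same function on this domain.
verdict: not equivalent; witness: x=4, y=5


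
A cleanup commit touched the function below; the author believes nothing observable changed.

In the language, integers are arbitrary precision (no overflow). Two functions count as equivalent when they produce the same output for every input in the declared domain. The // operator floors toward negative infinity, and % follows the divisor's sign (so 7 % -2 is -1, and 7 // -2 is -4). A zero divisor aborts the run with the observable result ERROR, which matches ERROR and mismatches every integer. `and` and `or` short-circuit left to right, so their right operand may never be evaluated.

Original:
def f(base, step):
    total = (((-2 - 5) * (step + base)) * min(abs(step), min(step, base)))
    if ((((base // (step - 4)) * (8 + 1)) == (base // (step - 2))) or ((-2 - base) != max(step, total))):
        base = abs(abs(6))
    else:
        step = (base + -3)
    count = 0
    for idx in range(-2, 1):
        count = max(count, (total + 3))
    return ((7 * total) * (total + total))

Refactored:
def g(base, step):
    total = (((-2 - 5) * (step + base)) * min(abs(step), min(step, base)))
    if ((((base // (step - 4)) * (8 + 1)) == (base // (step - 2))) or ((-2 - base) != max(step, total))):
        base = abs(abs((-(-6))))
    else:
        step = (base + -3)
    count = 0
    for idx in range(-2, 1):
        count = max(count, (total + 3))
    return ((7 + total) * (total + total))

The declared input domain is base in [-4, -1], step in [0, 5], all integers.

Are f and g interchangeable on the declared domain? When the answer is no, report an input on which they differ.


base=-4, step=0 yields 175616 from f but 23520 from g.
verdict: not equivalent; witness: base=-4, step=0


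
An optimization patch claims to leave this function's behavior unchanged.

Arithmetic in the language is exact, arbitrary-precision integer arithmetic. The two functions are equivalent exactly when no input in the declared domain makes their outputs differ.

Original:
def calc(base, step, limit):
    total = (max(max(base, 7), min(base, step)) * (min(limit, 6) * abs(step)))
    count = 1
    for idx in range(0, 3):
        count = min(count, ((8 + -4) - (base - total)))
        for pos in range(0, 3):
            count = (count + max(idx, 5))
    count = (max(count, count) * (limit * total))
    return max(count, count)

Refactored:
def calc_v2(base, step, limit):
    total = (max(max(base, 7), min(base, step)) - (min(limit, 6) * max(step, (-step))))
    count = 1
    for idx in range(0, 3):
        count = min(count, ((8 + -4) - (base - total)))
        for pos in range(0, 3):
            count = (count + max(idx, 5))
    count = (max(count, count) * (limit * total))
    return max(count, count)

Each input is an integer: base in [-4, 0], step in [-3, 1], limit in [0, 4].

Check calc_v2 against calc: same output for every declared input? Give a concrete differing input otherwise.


Try base=-4, step=-3, limit=1.
calc: total becomes 21; next count becomes 1; next at idx=0:; next count becomes 1; next at pos=0:; next count becomes 6; next at pos=1:; next count becomes 11; next at pos=2:; next count becomes 16; next at idx=1:; next count becomes 16; next at pos=0:; next count becomes 21; next at pos=1:; next count becomes 26; next at pos=2:; next count becomes 31; next at idx=2:; next count becomes 29; next at pos=0:; next count becomes 34; next at pos=1:; next count becomes 39; next at pos=2:; next count becomes 44; next count becomes 924; next final value 924
calc_v2: total becomes 4; next count becomes 1; next at idx=0:; next count becomes 1; next at pos=0:; next count becomes 6; next at pos=1:; next count becomes 11; next at pos=2:; next count becomes 16; next at idx=1:; next count becomes 12; next at pos=0:; next count becomes 17; next at pos=1:; next count becomes 22; next at pos=2:; next count becomes 27; next at idx=2:; next count becomes 12; next at pos=0:; next count becomes 17; next at pos=1:; next count becomes 22; next at pos=2:; next count becomes 27; next count becomes 108; next final value 108
924 against 108: the behavior changed.
verdict: not equivalent; witness: base=-4, step=-3, limit=1
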